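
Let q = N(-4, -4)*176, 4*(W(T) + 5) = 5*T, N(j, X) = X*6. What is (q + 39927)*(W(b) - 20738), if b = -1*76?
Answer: -743979114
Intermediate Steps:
N(j, X) = 6*X
b = -76
W(T) = -5 + 5*T/4 (W(T) = -5 + (5*T)/4 = -5 + 5*T/4)
q = -4224 (q = (6*(-4))*176 = -24*176 = -4224)
(q + 39927)*(W(b) - 20738) = (-4224 + 39927)*((-5 + (5/4)*(-76)) - 20738) = 35703*((-5 - 95) - 20738) = 35703*(-100 - 20738) = 35703*(-20838) = -743979114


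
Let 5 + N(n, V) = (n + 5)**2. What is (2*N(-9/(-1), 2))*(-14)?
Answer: -5348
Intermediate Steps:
N(n, V) = -5 + (5 + n)**2 (N(n, V) = -5 + (n + 5)**2 = -5 + (5 + n)**2)
(2*N(-9/(-1), 2))*(-14) = (2*(-5 + (5 - 9/(-1))**2))*(-14) = (2*(-5 + (5 - 9*(-1))**2))*(-14) = (2*(-5 + (5 + 9)**2))*(-14) = (2*(-5 + 14**2))*(-14) = (2*(-5 + 196))*(-14) = (2*191)*(-14) = 382*(-14) = -5348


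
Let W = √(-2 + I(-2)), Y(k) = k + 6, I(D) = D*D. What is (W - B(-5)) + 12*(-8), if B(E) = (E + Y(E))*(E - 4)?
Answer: -132 + √2 ≈ -130.59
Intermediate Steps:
I(D) = D²
Y(k) = 6 + k
W = √2 (W = √(-2 + (-2)²) = √(-2 + 4) = √2 ≈ 1.4142)
B(E) = (-4 + E)*(6 + 2*E) (B(E) = (E + (6 + E))*(E - 4) = (6 + 2*E)*(-4 + E) = (-4 + E)*(6 + 2*E))
(W - B(-5)) + 12*(-8) = (√2 - (-24 - 2*(-5) + 2*(-5)²)) + 12*(-8) = (√2 - (-24 + 10 + 2*25)) - 96 = (√2 - (-24 + 10 + 50)) - 96 = (√2 - 1*36) - 96 = (√2 - 36) - 96 = (-36 + √2) - 96 = -132 + √2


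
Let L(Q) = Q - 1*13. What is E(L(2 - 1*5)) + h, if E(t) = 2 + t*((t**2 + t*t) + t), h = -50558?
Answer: -58492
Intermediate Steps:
L(Q) = -13 + Q (L(Q) = Q - 13 = -13 + Q)
E(t) = 2 + t*(t + 2*t**2) (E(t) = 2 + t*((t**2 + t**2) + t) = 2 + t*(2*t**2 + t) = 2 + t*(t + 2*t**2))
E(L(2 - 1*5)) + h = (2 + (-13 + (2 - 1*5))**2 + 2*(-13 + (2 - 1*5))**3) - 50558 = (2 + (-13 + (2 - 5))**2 + 2*(-13 + (2 - 5))**3) - 50558 = (2 + (-13 - 3)**2 + 2*(-13 - 3)**3) - 50558 = (2 + (-16)**2 + 2*(-16)**3) - 50558 = (2 + 256 + 2*(-4096)) - 50558 = (2 + 256 - 8192) - 50558 = -7934 - 50558 = -58492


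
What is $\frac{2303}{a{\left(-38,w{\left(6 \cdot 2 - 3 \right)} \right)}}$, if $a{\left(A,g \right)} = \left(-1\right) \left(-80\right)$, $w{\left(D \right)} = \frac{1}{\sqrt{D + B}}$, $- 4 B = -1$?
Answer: $\frac{2303}{80} \approx 28.788$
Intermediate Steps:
$B = \frac{1}{4}$ ($B = \left(- \frac{1}{4}\right) \left(-1\right) = \frac{1}{4} \approx 0.25$)
$w{\left(D \right)} = \frac{1}{\sqrt{\frac{1}{4} + D}}$ ($w{\left(D \right)} = \frac{1}{\sqrt{D + \frac{1}{4}}} = \frac{1}{\sqrt{\frac{1}{4} + D}}$)
$a{\left(A,g \right)} = 80$
$\frac{2303}{a{\left(-38,w{\left(6 \cdot 2 - 3 \right)} \right)}} = \frac{2303}{80}$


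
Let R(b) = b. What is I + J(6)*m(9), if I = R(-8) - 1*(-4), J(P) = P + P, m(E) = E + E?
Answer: 212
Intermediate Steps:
m(E) = 2*E
J(P) = 2*P
I = -4 (I = -8 - 1*(-4) = -8 + 4 = -4)
I + J(6)*m(9) = -4 + (2*6)*(2*9) = -4 + 12*18 = -4 + 216 = 212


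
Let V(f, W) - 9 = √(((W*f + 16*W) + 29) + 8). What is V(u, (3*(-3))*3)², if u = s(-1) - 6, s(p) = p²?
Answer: -179 + 36*I*√65 ≈ -179.0 + 290.24*I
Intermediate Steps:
u = -5 (u = (-1)² - 6 = 1 - 6 = -5)
V(f, W) = 9 + √(37 + 16*W + W*f) (V(f, W) = 9 + √(((W*f + 16*W) + 29) + 8) = 9 + √(((16*W + W*f) + 29) + 8) = 9 + √((29 + 16*W + W*f) + 8) = 9 + √(37 + 16*W + W*f))
V(u, (3*(-3))*3)² = (9 + √(37 + 16*((3*(-3))*3) + ((3*(-3))*3)*(-5)))² = (9 + √(37 + 16*(-9*3) - 9*3*(-5)))² = (9 + √(37 + 16*(-27) - 27*(-5)))² = (9 + √(37 - 432 + 135))² = (9 + √(-260))² = (9 + 2*I*√65)²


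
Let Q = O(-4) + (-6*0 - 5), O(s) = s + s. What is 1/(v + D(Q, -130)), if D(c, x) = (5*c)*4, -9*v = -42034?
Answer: 9/39694 ≈ 0.00022673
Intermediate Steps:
v = 42034/9 (v = -⅑*(-42034) = 42034/9 ≈ 4670.4)
O(s) = 2*s
Q = -13 (Q = 2*(-4) + (-6*0 - 5) = -8 + (0 - 5) = -8 - 5 = -13)
D(c, x) = 20*c
1/(v + D(Q, -130)) = 1/(42034/9 + 20*(-13)) = 1/(42034/9 - 260) = 1/(39694/9) = 9/39694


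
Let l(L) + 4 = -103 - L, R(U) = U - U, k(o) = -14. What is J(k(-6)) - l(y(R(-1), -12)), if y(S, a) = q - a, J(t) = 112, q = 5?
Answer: 236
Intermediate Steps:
R(U) = 0
y(S, a) = 5 - a
l(L) = -107 - L (l(L) = -4 + (-103 - L) = -107 - L)
J(k(-6)) - l(y(R(-1), -12)) = 112 - (-107 - (5 - 1*(-12))) = 112 - (-107 - (5 + 12)) = 112 - (-107 - 1*17) = 112 - (-107 - 17) = 112 - 1*(-124) = 112 + 124 = 236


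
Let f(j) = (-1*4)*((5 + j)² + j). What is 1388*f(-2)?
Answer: -38864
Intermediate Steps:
f(j) = -4*j - 4*(5 + j)² (f(j) = -4*(j + (5 + j)²) = -4*j - 4*(5 + j)²)
1388*f(-2) = 1388*(-4*(-2) - 4*(5 - 2)²) = 1388*(8 - 4*3²) = 1388*(8 - 4*9) = 1388*(8 - 36) = 1388*(-28) = -38864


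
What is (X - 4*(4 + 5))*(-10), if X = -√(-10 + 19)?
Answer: 390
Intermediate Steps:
X = -3 (X = -√9 = -1*3 = -3)
(X - 4*(4 + 5))*(-10) = (-3 - 4*(4 + 5))*(-10) = (-3 - 4*9)*(-10) = (-3 - 36)*(-10) = -39*(-10) = 390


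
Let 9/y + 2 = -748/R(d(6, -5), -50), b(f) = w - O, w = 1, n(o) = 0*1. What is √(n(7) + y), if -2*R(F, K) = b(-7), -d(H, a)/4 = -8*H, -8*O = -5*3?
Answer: I*√83874/3994 ≈ 0.072511*I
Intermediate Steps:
O = 15/8 (O = -(-5)*3/8 = -⅛*(-15) = 15/8 ≈ 1.8750)
n(o) = 0
d(H, a) = 32*H (d(H, a) = -(-32)*H = 32*H)
b(f) = -7/8 (b(f) = 1 - 1*15/8 = 1 - 15/8 = -7/8)
R(F, K) = 7/16 (R(F, K) = -½*(-7/8) = 7/16)
y = -21/3994 (y = 9/(-2 - 748/7/16) = 9/(-2 - 748*16/7) = 9/(-2 - 11968/7) = 9/(-11982/7) = 9*(-7/11982) = -21/3994 ≈ -0.0052579)
√(n(7) + y) = √(0 - 21/3994) = √(-21/3994) = I*√83874/3994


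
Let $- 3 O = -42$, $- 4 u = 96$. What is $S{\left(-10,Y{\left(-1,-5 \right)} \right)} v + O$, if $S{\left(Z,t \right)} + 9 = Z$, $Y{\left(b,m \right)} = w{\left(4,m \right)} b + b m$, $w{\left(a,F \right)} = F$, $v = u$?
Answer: $470$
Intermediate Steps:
$u = -24$ ($u = \left(- \frac{1}{4}\right) 96 = -24$)
$v = -24$
$O = 14$ ($O = \left(- \frac{1}{3}\right) \left(-42\right) = 14$)
$Y{\left(b,m \right)} = 2 b m$ ($Y{\left(b,m \right)} = m b + b m = b m + b m = 2 b m$)
$S{\left(Z,t \right)} = -9 + Z$
$S{\left(-10,Y{\left(-1,-5 \right)} \right)} v + O = \left(-9 - 10\right) \left(-24\right) + 14 = \left(-19\right) \left(-24\right) + 14 = 456 + 14 = 470$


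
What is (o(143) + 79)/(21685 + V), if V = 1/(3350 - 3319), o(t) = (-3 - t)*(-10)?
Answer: 47709/672236 ≈ 0.070971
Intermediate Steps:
o(t) = 30 + 10*t
V = 1/31 ≈ 0.032258
(o(143) + 79)/(21685 + V) = ((30 + 10*143) + 79)/(21685 + 1/31) = ((30 + 1430) + 79)/(672236/31) = (1460 + 79)*(31/672236) = 1539*(31/672236) = 47709/672236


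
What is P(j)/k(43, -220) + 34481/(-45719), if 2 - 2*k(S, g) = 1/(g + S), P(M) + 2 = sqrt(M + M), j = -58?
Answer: -44609807/16230245 + 708*I*sqrt(29)/355 ≈ -2.7486 + 10.74*I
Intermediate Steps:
P(M) = -2 + sqrt(2)*sqrt(M) (P(M) = -2 + sqrt(M + M) = -2 + sqrt(2*M) = -2 + sqrt(2)*sqrt(M))
k(S, g) = 1 - 1/(2*(S + g)) (k(S, g) = 1 - 1/(2*(g + S)) = 1 - 1/(2*(S + g)))
P(j)/k(43, -220) + 34481/(-45719) = (-2 + sqrt(2)*sqrt(-58))/(((-1/2 + 43 - 220)/(43 - 220))) + 34481/(-45719) = (-2 + sqrt(2)*(I*sqrt(58)))/((-355/2/(-177))) + 34481*(-1/45719) = (-2 + 2*I*sqrt(29))/((-1/177*(-355/2))) - 34481/45719 = (-2 + 2*I*sqrt(29))/(355/354) - 34481/45719 = (-2 + 2*I*sqrt(29))*(354/355) - 34481/45719 = (-708/355 + 708*I*sqrt(29)/355) - 34481/45719 = -44609807/16230245 + 708*I*sqrt(29)/355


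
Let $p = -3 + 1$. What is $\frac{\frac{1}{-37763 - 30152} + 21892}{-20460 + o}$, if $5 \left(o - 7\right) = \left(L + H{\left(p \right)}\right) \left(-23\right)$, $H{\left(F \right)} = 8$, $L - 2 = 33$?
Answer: $- \frac{495598393}{467499694} \approx -1.0601$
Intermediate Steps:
$L = 35$ ($L = 2 + 33 = 35$)
$p = -2$
$o = - \frac{954}{5}$ ($o = 7 + \frac{\left(35 + 8\right) \left(-23\right)}{5} = 7 + \frac{43 \left(-23\right)}{5} = 7 + \frac{1}{5} \left(-989\right) = 7 - \frac{989}{5} = - \frac{954}{5} \approx -190.8$)
$\frac{\frac{1}{-37763 - 30152} + 21892}{-20460 + o} = \frac{\frac{1}{-37763 - 30152} + 21892}{-20460 - \frac{954}{5}} = \frac{\frac{1}{-67915} + 21892}{- \frac{103254}{5}} = \left(- \frac{1}{67915} + 21892\right) \left(- \frac{5}{103254}\right) = \frac{1486795179}{67915} \left(- \frac{5}{103254}\right) = - \frac{495598393}{467499694}$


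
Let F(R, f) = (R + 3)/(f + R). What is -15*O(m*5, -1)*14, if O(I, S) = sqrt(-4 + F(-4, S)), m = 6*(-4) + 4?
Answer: -42*I*sqrt(95) ≈ -409.37*I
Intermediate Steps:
F(R, f) = (3 + R)/(R + f)
m = -20 (m = -24 + 4 = -20)
O(I, S) = sqrt(-4 - 1/(-4 + S)) (O(I, S) = sqrt(-4 + (3 - 4)/(-4 + S)) = sqrt(-4 - 1/(-4 + S)))
-15*O(m*5, -1)*14 = -15*sqrt(15 - 4*(-1))*(I*sqrt(5)/5)*14 = -15*sqrt(15 + 4)*(I*sqrt(5)/5)*14 = -15*I*sqrt(95)/5*14 = -3*I*sqrt(95)*14 = -42*I*sqrt(95)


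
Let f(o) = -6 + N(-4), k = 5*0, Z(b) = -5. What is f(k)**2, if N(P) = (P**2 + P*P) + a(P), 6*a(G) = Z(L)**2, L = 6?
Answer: 32761/36 ≈ 910.03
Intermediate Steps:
a(G) = 25/6 (a(G) = (1/6)*(-5)**2 = (1/6)*25 = 25/6)
N(P) = 25/6 + 2*P**2 (N(P) = (P**2 + P*P) + 25/6 = (P**2 + P**2) + 25/6 = 2*P**2 + 25/6 = 25/6 + 2*P**2)
k = 0
f(o) = 181/6 (f(o) = -6 + (25/6 + 2*(-4)**2) = -6 + (25/6 + 2*16) = -6 + (25/6 + 32) = -6 + 217/6 = 181/6)
f(k)**2 = (181/6)**2 = 32761/36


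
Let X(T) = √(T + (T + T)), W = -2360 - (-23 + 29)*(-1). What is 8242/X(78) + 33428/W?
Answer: -16714/1177 + 317*√26/3 ≈ 524.60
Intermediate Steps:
W = -2354 (W = -2360 - 6*(-1) = -2360 - 1*(-6) = -2360 + 6 = -2354)
X(T) = √3*√T (X(T) = √(T + 2*T) = √(3*T) = √3*√T)
8242/X(78) + 33428/W = 8242/((√3*√78)) + 33428/(-2354) = 8242/((3*√26)) + 33428*(-1/2354) = 8242*(√26/78) - 16714/1177 = 317*√26/3 - 16714/1177 = -16714/1177 + 317*√26/3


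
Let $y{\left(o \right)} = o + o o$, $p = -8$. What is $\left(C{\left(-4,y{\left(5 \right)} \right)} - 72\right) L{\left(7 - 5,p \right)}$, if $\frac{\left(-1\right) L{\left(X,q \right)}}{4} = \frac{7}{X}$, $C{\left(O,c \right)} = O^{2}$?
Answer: $784$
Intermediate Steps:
$y{\left(o \right)} = o + o^{2}$
$L{\left(X,q \right)} = - \frac{28}{X}$ ($L{\left(X,q \right)} = - 4 \frac{7}{X} = - \frac{28}{X}$)
$\left(C{\left(-4,y{\left(5 \right)} \right)} - 72\right) L{\left(7 - 5,p \right)} = \left(\left(-4\right)^{2} - 72\right) \left(- \frac{28}{7 - 5}\right) = \left(16 - 72\right) \left(- \frac{28}{7 - 5}\right) = - 56 \left(- \frac{28}{2}\right) = - 56 \left(\left(-28\right) \frac{1}{2}\right) = \left(-56\right) \left(-14\right) = 784$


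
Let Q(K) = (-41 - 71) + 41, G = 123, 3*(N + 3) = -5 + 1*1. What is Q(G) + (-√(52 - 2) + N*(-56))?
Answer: 515/3 - 5*√2 ≈ 164.60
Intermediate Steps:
N = -13/3 (N = -3 + (-5 + 1*1)/3 = -3 + (-5 + 1)/3 = -3 + (⅓)*(-4) = -3 - 4/3 = -13/3 ≈ -4.3333)
Q(K) = -71 (Q(K) = -112 + 41 = -71)
Q(G) + (-√(52 - 2) + N*(-56)) = -71 + (-√(52 - 2) - 13/3*(-56)) = -71 + (-√50 + 728/3) = -71 + (-5*√2 + 728/3) = -71 + (728/3 - 5*√2) = 515/3 - 5*√2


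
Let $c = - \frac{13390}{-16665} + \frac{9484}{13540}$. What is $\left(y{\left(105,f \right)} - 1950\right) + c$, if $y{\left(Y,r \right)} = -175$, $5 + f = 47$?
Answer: $- \frac{23957718052}{11282205} \approx -2123.5$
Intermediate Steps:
$f = 42$ ($f = -5 + 47 = 42$)
$c = \frac{16967573}{11282205}$ ($c = \left(-13390\right) \left(- \frac{1}{16665}\right) + 9484 \cdot \frac{1}{13540} = \frac{2678}{3333} + \frac{2371}{3385} = \frac{16967573}{11282205} \approx 1.5039$)
$\left(y{\left(105,f \right)} - 1950\right) + c = \left(-175 - 1950\right) + \frac{16967573}{11282205} = -2125 + \frac{16967573}{11282205} = - \frac{23957718052}{11282205}$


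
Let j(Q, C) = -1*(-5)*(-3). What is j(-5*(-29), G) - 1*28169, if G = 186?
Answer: -28184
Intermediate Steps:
j(Q, C) = -15 (j(Q, C) = 5*(-3) = -15)
j(-5*(-29), G) - 1*28169 = -15 - 1*28169 = -15 - 28169 = -28184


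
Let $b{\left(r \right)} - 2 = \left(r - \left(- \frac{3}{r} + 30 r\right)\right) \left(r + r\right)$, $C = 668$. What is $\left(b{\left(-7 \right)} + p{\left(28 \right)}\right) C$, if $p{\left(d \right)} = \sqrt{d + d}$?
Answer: $-1893112 + 1336 \sqrt{14} \approx -1.8881 \cdot 10^{6}$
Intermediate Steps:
$b{\left(r \right)} = 2 + 2 r \left(- 29 r + \frac{3}{r}\right)$ ($b{\left(r \right)} = 2 + \left(r - \left(- \frac{3}{r} + 30 r\right)\right) \left(r + r\right) = 2 + \left(- 29 r + \frac{3}{r}\right) 2 r = 2 + 2 r \left(- 29 r + \frac{3}{r}\right)$)
$p{\left(d \right)} = \sqrt{2} \sqrt{d}$ ($p{\left(d \right)} = \sqrt{2 d} = \sqrt{2} \sqrt{d}$)
$\left(b{\left(-7 \right)} + p{\left(28 \right)}\right) C = \left(\left(8 - 58 \left(-7\right)^{2}\right) + \sqrt{2} \sqrt{28}\right) 668 = \left(\left(8 - 2842\right) + \sqrt{2} \cdot 2 \sqrt{7}\right) 668 = \left(\left(8 - 2842\right) + 2 \sqrt{14}\right) 668 = \left(-2834 + 2 \sqrt{14}\right) 668 = -1893112 + 1336 \sqrt{14}$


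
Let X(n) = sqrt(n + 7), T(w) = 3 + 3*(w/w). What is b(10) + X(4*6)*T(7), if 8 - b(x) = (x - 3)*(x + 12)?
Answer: -146 + 6*sqrt(31) ≈ -112.59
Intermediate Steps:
T(w) = 6 (T(w) = 3 + 3*1 = 3 + 3 = 6)
b(x) = 8 - (-3 + x)*(12 + x) (b(x) = 8 - (x - 3)*(x + 12) = 8 - (-3 + x)*(12 + x))
X(n) = sqrt(7 + n)
b(10) + X(4*6)*T(7) = (44 - 1*10**2 - 9*10) + sqrt(7 + 4*6)*6 = (44 - 1*100 - 90) + sqrt(7 + 24)*6 = (44 - 100 - 90) + sqrt(31)*6 = -146 + 6*sqrt(31)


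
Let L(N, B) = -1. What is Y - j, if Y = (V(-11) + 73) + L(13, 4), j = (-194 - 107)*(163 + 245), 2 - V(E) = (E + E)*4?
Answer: 122970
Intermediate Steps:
V(E) = 2 - 8*E (V(E) = 2 - (E + E)*4 = 2 - 2*E*4 = 2 - 8*E)
j = -122808 (j = -301*408 = -122808)
Y = 162 (Y = ((2 - 8*(-11)) + 73) - 1 = ((2 + 88) + 73) - 1 = (90 + 73) - 1 = 163 - 1 = 162)
Y - j = 162 - 1*(-122808) = 162 + 122808 = 122970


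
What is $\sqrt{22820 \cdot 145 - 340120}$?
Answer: $2 \sqrt{742195} \approx 1723.0$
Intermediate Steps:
$\sqrt{22820 \cdot 145 - 340120} = \sqrt{3308900 - 340120} = \sqrt{2968780} = 2 \sqrt{742195}$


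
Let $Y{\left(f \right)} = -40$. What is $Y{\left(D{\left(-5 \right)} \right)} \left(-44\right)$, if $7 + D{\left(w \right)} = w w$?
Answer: $1760$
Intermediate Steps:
$D{\left(w \right)} = -7 + w^{2}$ ($D{\left(w \right)} = -7 + w w = -7 + w^{2}$)
$Y{\left(D{\left(-5 \right)} \right)} \left(-44\right) = \left(-40\right) \left(-44\right) = 1760$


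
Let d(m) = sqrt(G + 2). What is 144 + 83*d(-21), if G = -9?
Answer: 144 + 83*I*sqrt(7) ≈ 144.0 + 219.6*I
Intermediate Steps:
d(m) = I*sqrt(7) (d(m) = sqrt(-9 + 2) = sqrt(-7) = I*sqrt(7))
144 + 83*d(-21) = 144 + 83*(I*sqrt(7)) = 144 + 83*I*sqrt(7)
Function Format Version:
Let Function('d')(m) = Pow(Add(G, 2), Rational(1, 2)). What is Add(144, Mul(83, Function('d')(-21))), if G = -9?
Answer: Add(144, Mul(83, I, Pow(7, Rational(1, 2)))) ≈ Add(144.00, Mul(219.60, I))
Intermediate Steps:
Function('d')(m) = Mul(I, Pow(7, Rational(1, 2))) (Function('d')(m) = Pow(Add(-9, 2), Rational(1, 2)) = Pow(-7, Rational(1, 2)) = Mul(I, Pow(7, Rational(1, 2))))
Add(144, Mul(83, Function('d')(-21))) = Add(144, Mul(83, Mul(I, Pow(7, Rational(1, 2))))) = Add(144, Mul(83, I, Pow(7, Rational(1, 2))))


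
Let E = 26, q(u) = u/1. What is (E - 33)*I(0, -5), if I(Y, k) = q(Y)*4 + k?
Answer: 35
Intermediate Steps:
q(u) = u (q(u) = u*1 = u)
I(Y, k) = k + 4*Y (I(Y, k) = Y*4 + k = 4*Y + k = k + 4*Y)
(E - 33)*I(0, -5) = (26 - 33)*(-5 + 4*0) = -7*(-5 + 0) = -7*(-5) = 35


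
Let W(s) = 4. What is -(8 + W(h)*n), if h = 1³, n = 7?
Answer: -36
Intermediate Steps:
h = 1
-(8 + W(h)*n) = -(8 + 4*7) = -(8 + 28) = -1*36 = -36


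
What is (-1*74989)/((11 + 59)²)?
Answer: -74989/4900 ≈ -15.304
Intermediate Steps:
(-1*74989)/((11 + 59)²) = -74989/(70²) = -74989/4900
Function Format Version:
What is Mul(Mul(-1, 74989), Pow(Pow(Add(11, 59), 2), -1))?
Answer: Rational(-74989, 4900) ≈ -15.304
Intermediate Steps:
Mul(Mul(-1, 74989), Pow(Pow(Add(11, 59), 2), -1)) = Mul(-74989, Pow(Pow(70, 2), -1)) = Mul(-74989, Pow(4900, -1)) = Mul(-74989, Rational(1, 4900)) = Rational(-74989, 4900)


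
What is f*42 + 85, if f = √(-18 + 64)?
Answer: 85 + 42*√46 ≈ 369.86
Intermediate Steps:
f = √46 ≈ 6.7823
f*42 + 85 = √46*42 + 85 = 42*√46 + 85 = 85 + 42*√46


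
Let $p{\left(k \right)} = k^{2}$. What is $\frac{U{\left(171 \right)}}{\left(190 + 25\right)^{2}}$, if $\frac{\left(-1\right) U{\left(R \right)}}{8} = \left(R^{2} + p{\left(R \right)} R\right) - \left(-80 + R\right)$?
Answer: $- \frac{40234888}{46225} \approx -870.41$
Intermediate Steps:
$U{\left(R \right)} = -640 - 8 R^{2} - 8 R^{3} + 8 R$ ($U{\left(R \right)} = - 8 \left(\left(R^{2} + R^{2} R\right) - \left(-80 + R\right)\right) = - 8 \left(\left(R^{2} + R^{3}\right) - \left(-80 + R\right)\right) = - 8 \left(80 + R^{2} + R^{3} - R\right) = -640 - 8 R^{2} - 8 R^{3} + 8 R$)
$\frac{U{\left(171 \right)}}{\left(190 + 25\right)^{2}} = \frac{-640 - 8 \cdot 171^{2} - 8 \cdot 171^{3} + 8 \cdot 171}{\left(190 + 25\right)^{2}} = \frac{-640 - 233928 - 40001688 + 1368}{215^{2}} = \frac{-640 - 233928 - 40001688 + 1368}{46225} = \left(-40234888\right) \frac{1}{46225} = - \frac{40234888}{46225}$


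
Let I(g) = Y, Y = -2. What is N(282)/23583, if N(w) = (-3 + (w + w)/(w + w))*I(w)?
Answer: 4/23583 ≈ 0.00016961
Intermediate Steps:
I(g) = -2
N(w) = 4 (N(w) = (-3 + (w + w)/(w + w))*(-2) = (-3 + (2*w)/((2*w)))*(-2) = (-3 + (2*w)*(1/(2*w)))*(-2) = (-3 + 1)*(-2) = -2*(-2) = 4)
N(282)/23583 = 4/23583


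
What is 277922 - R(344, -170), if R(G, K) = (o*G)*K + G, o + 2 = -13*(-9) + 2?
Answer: 7119738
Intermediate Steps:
o = 117 (o = -2 + (-13*(-9) + 2) = -2 + (117 + 2) = -2 + 119 = 117)
R(G, K) = G + 117*G*K (R(G, K) = (117*G)*K + G = 117*G*K + G = G + 117*G*K)
277922 - R(344, -170) = 277922 - 344*(1 + 117*(-170)) = 277922 - 344*(1 - 19890) = 277922 - 344*(-19889) = 277922 - 1*(-6841816) = 277922 + 6841816 = 7119738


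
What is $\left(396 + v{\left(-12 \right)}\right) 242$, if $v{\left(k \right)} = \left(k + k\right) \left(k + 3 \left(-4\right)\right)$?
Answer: $235224$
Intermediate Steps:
$v{\left(k \right)} = 2 k \left(-12 + k\right)$ ($v{\left(k \right)} = 2 k \left(k - 12\right) = 2 k \left(-12 + k\right)$)
$\left(396 + v{\left(-12 \right)}\right) 242 = \left(396 + 2 \left(-12\right) \left(-12 - 12\right)\right) 242 = \left(396 + 2 \left(-12\right) \left(-24\right)\right) 242 = \left(396 + 576\right) 242 = 972 \cdot 242 = 235224$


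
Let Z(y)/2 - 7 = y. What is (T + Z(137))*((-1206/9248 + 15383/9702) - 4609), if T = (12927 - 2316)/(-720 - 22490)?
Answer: -76639707815849693/57847118560 ≈ -1.3249e+6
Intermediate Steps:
Z(y) = 14 + 2*y
T = -10611/23210 (T = 10611/(-23210) = 10611*(-1/23210) = -10611/23210 ≈ -0.45717)
(T + Z(137))*((-1206/9248 + 15383/9702) - 4609) = (-10611/23210 + (14 + 2*137))*((-1206/9248 + 15383/9702) - 4609) = (-10611/23210 + (14 + 274))*((-1206*1/9248 + 15383*(1/9702)) - 4609) = (-10611/23210 + 288)*((-603/4624 + 15383/9702) - 4609) = 6673869*(32640343/22431024 - 4609)/23210 = (6673869/23210)*(-103351949273/22431024) = -76639707815849693/57847118560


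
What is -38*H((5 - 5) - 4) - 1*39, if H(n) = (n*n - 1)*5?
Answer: -2889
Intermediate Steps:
H(n) = -5 + 5*n**2 (H(n) = (n**2 - 1)*5 = (-1 + n**2)*5 = -5 + 5*n**2)
-38*H((5 - 5) - 4) - 1*39 = -38*(-5 + 5*((5 - 5) - 4)**2) - 1*39 = -38*(-5 + 5*(0 - 4)**2) - 39 = -38*(-5 + 5*(-4)**2) - 39 = -38*(-5 + 5*16) - 39 = -38*(-5 + 80) - 39 = -38*75 - 39 = -2850 - 39 = -2889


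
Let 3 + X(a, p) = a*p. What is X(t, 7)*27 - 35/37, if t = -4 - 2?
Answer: -44990/37 ≈ -1215.9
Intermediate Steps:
t = -6
X(a, p) = -3 + a*p
X(t, 7)*27 - 35/37 = (-3 - 6*7)*27 - 35/37 = (-3 - 42)*27 - 35*1/37 = -45*27 - 35/37 = -1215 - 35/37 = -44990/37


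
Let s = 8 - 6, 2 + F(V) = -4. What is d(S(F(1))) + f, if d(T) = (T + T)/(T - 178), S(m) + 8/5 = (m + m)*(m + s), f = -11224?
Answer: -3692928/329 ≈ -11225.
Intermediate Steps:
F(V) = -6 (F(V) = -2 - 4 = -6)
s = 2
S(m) = -8/5 + 2*m*(2 + m) (S(m) = -8/5 + (m + m)*(m + 2) = -8/5 + (2*m)*(2 + m) = -8/5 + 2*m*(2 + m))
d(T) = 2*T/(-178 + T) (d(T) = (2*T)/(-178 + T) = 2*T/(-178 + T))
d(S(F(1))) + f = 2*(-8/5 + 2*(-6)² + 4*(-6))/(-178 + (-8/5 + 2*(-6)² + 4*(-6))) - 11224 = 2*(-8/5 + 2*36 - 24)/(-178 + (-8/5 + 2*36 - 24)) - 11224 = 2*(-8/5 + 72 - 24)/(-178 + (-8/5 + 72 - 24)) - 11224 = 2*(232/5)/(-178 + 232/5) - 11224 = 2*(232/5)/(-658/5) - 11224 = 2*(232/5)*(-5/658) - 11224 = -232/329 - 11224 = -3692928/329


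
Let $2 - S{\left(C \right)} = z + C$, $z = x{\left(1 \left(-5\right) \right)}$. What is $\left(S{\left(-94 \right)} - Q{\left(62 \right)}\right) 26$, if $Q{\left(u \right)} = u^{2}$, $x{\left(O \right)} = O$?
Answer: $-97318$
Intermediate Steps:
$z = -5$ ($z = 1 \left(-5\right) = -5$)
$S{\left(C \right)} = 7 - C$ ($S{\left(C \right)} = 2 - \left(-5 + C\right) = 7 - C$)
$\left(S{\left(-94 \right)} - Q{\left(62 \right)}\right) 26 = \left(\left(7 - -94\right) - 62^{2}\right) 26 = \left(\left(7 + 94\right) - 3844\right) 26 = \left(101 - 3844\right) 26 = \left(-3743\right) 26 = -97318$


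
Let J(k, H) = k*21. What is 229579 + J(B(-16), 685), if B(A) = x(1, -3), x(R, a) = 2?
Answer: 229621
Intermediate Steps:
B(A) = 2
J(k, H) = 21*k
229579 + J(B(-16), 685) = 229579 + 21*2 = 229579 + 42 = 229621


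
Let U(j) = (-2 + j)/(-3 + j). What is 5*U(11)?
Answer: 45/8 ≈ 5.6250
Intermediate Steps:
U(j) = (-2 + j)/(-3 + j)
5*U(11) = 5*((-2 + 11)/(-3 + 11)) = 5*(9/8) = 45/8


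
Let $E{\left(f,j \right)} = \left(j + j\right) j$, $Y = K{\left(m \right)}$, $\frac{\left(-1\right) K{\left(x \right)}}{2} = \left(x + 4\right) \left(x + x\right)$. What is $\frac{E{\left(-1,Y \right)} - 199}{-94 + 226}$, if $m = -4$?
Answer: $- \frac{199}{132} \approx -1.5076$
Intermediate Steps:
$K{\left(x \right)} = - 4 x \left(4 + x\right)$ ($K{\left(x \right)} = - 2 \left(x + 4\right) \left(x + x\right) = - 2 \left(4 + x\right) 2 x = - 2 \cdot 2 x \left(4 + x\right) = - 4 x \left(4 + x\right)$)
$Y = 0$ ($Y = \left(-4\right) \left(-4\right) \left(4 - 4\right) = \left(-4\right) \left(-4\right) 0 = 0$)
$E{\left(f,j \right)} = 2 j^{2}$ ($E{\left(f,j \right)} = 2 j j = 2 j^{2}$)
$\frac{E{\left(-1,Y \right)} - 199}{-94 + 226} = \frac{2 \cdot 0^{2} - 199}{-94 + 226} = \frac{2 \cdot 0 - 199}{132} = \left(0 - 199\right) \frac{1}{132} = \left(-199\right) \frac{1}{132} = - \frac{199}{132}$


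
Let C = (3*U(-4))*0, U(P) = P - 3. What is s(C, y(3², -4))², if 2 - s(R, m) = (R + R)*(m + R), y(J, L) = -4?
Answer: 4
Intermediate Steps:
U(P) = -3 + P
C = 0 (C = (3*(-3 - 4))*0 = (3*(-7))*0 = -21*0 = 0)
s(R, m) = 2 - 2*R*(R + m) (s(R, m) = 2 - (R + R)*(m + R) = 2 - 2*R*(R + m))
s(C, y(3², -4))² = (2 - 2*0² - 2*0*(-4))² = (2 - 2*0 + 0)² = (2 + 0 + 0)² = 2² = 4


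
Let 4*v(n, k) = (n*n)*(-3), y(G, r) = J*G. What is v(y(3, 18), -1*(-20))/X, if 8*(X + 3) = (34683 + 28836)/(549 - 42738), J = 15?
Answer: 34173090/71737 ≈ 476.37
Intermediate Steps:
y(G, r) = 15*G
v(n, k) = -3*n²/4 (v(n, k) = ((n*n)*(-3))/4 = (n²*(-3))/4 = (-3*n²)/4 = -3*n²/4)
X = -358685/112504 (X = -3 + ((34683 + 28836)/(549 - 42738))/8 = -3 + (63519/(-42189))/8 = -3 + (63519*(-1/42189))/8 = -3 + (⅛)*(-21173/14063) = -3 - 21173/112504 = -358685/112504 ≈ -3.1882)
v(y(3, 18), -1*(-20))/X = (-3*(15*3)²/4)/(-358685/112504) = -¾*45²*(-112504/358685) = -¾*2025*(-112504/358685) = -6075/4*(-112504/358685) = 34173090/71737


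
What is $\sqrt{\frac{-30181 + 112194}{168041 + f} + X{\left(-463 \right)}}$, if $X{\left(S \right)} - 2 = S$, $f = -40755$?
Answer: $\frac{i \sqrt{7458556485238}}{127286} \approx 21.456 i$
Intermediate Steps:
$X{\left(S \right)} = 2 + S$
$\sqrt{\frac{-30181 + 112194}{168041 + f} + X{\left(-463 \right)}} = \sqrt{\frac{-30181 + 112194}{168041 - 40755} + \left(2 - 463\right)} = \sqrt{\frac{82013}{127286} - 461} = \sqrt{- \frac{58596833}{127286}} = \frac{i \sqrt{7458556485238}}{127286}$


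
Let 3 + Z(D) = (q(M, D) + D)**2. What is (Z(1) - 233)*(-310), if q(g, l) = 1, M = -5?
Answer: 71920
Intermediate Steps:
Z(D) = -3 + (1 + D)**2
(Z(1) - 233)*(-310) = ((-3 + (1 + 1)**2) - 233)*(-310) = ((-3 + 2**2) - 233)*(-310) = ((-3 + 4) - 233)*(-310) = (1 - 233)*(-310) = -232*(-310) = 71920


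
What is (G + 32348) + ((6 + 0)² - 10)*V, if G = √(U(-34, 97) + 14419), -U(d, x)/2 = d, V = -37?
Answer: 31386 + √14487 ≈ 31506.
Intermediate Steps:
U(d, x) = -2*d
G = √14487 (G = √(-2*(-34) + 14419) = √(68 + 14419) = √14487 ≈ 120.36)
(G + 32348) + ((6 + 0)² - 10)*V = (√14487 + 32348) + ((6 + 0)² - 10)*(-37) = (32348 + √14487) + (6² - 10)*(-37) = (32348 + √14487) + (36 - 10)*(-37) = (32348 + √14487) + 26*(-37) = (32348 + √14487) - 962 = 31386 + √14487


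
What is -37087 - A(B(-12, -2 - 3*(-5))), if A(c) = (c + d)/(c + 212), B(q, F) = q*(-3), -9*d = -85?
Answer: -82778593/2232 ≈ -37087.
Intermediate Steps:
d = 85/9 (d = -⅑*(-85) = 85/9 ≈ 9.4444)
B(q, F) = -3*q
A(c) = (85/9 + c)/(212 + c) (A(c) = (c + 85/9)/(c + 212) = (85/9 + c)/(212 + c))
-37087 - A(B(-12, -2 - 3*(-5))) = -37087 - (85/9 - 3*(-12))/(212 - 3*(-12)) = -37087 - (85/9 + 36)/(212 + 36) = -37087 - 409/(248*9) = -37087 - 1*409/2232 = -37087 - 409/2232 = -82778593/2232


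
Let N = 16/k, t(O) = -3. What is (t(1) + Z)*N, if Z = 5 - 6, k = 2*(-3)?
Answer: 32/3 ≈ 10.667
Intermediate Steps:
k = -6
N = -8/3 (N = 16/(-6) = 16*(-⅙) = -8/3 ≈ -2.6667)
Z = -1
(t(1) + Z)*N = (-3 - 1)*(-8/3) = -4*(-8/3) = 32/3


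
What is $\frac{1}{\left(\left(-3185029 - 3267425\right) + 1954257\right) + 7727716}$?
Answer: $\frac{1}{3229519} \approx 3.0964 \cdot 10^{-7}$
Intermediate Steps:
$\frac{1}{\left(\left(-3185029 - 3267425\right) + 1954257\right) + 7727716} = \frac{1}{\left(-6452454 + 1954257\right) + 7727716} = \frac{1}{-4498197 + 7727716} = \frac{1}{3229519}$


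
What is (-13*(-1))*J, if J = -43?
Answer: -559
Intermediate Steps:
(-13*(-1))*J = -13*(-1)*(-43) = 13*(-43) = -559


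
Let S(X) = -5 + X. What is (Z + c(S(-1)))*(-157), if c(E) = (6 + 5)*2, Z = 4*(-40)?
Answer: 21666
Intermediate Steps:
Z = -160
c(E) = 22 (c(E) = 11*2 = 22)
(Z + c(S(-1)))*(-157) = (-160 + 22)*(-157) = -138*(-157) = 21666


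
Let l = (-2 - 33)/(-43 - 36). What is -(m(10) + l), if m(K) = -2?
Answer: 123/79 ≈ 1.5570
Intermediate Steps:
l = 35/79 (l = -35/(-79) = -35*(-1/79) = 35/79 ≈ 0.44304)
-(m(10) + l) = -(-2 + 35/79) = -1*(-123/79) = 123/79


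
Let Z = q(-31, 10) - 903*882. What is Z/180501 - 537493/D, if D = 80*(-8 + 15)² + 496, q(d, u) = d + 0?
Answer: -33511755475/265697472 ≈ -126.13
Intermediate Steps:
q(d, u) = d
Z = -796477 (Z = -31 - 903*882 = -31 - 796446 = -796477)
D = 4416 (D = 80*7² + 496 = 80*49 + 496 = 3920 + 496 = 4416)
Z/180501 - 537493/D = -796477/180501 - 537493/4416 = -33511755475/265697472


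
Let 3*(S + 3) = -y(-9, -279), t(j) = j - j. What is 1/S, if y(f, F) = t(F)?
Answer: -1/3 ≈ -0.33333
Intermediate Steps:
t(j) = 0
y(f, F) = 0
S = -3 (S = -3 + (-1*0)/3 = -3 + (1/3)*0 = -3 + 0 = -3)
1/S = 1/(-3) = -1/3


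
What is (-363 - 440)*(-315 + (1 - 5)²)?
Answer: 240097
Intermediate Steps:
(-363 - 440)*(-315 + (1 - 5)²) = -803*(-315 + (-4)²) = -803*(-315 + 16) = -803*(-299) = 240097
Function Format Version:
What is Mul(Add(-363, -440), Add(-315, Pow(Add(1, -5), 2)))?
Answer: 240097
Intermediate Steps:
Mul(Add(-363, -440), Add(-315, Pow(Add(1, -5), 2))) = Mul(-803, Add(-315, Pow(-4, 2))) = Mul(-803, Add(-315, 16)) = Mul(-803, -299) = 240097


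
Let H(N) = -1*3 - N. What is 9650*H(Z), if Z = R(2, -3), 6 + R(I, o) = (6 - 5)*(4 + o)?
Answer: 19300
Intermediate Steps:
R(I, o) = -2 + o (R(I, o) = -6 + (6 - 5)*(4 + o) = -6 + 1*(4 + o) = -6 + (4 + o) = -2 + o)
Z = -5 (Z = -2 - 3 = -5)
H(N) = -3 - N
9650*H(Z) = 9650*(-3 - 1*(-5)) = 9650*(-3 + 5) = 9650*2 = 19300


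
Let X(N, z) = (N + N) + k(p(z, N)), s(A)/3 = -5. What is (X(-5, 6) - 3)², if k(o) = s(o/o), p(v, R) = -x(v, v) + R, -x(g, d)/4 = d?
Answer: 784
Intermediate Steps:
x(g, d) = -4*d
s(A) = -15 (s(A) = 3*(-5) = -15)
p(v, R) = R + 4*v (p(v, R) = -(-4)*v + R = 4*v + R = R + 4*v)
k(o) = -15
X(N, z) = -15 + 2*N (X(N, z) = (N + N) - 15 = 2*N - 15 = -15 + 2*N)
(X(-5, 6) - 3)² = ((-15 + 2*(-5)) - 3)² = ((-15 - 10) - 3)² = (-25 - 3)² = (-28)² = 784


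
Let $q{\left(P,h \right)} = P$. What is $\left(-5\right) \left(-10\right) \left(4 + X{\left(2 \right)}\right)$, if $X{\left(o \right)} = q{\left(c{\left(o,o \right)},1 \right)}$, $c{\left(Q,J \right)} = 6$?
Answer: $500$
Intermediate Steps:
$X{\left(o \right)} = 6$
$\left(-5\right) \left(-10\right) \left(4 + X{\left(2 \right)}\right) = \left(-5\right) \left(-10\right) \left(4 + 6\right) = 50 \cdot 10 = 500$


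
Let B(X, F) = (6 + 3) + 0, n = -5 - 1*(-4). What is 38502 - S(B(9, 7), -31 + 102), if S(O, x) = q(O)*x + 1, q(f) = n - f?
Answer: 39211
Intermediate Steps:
n = -1 (n = -5 + 4 = -1)
B(X, F) = 9 (B(X, F) = 9 + 0 = 9)
q(f) = -1 - f
S(O, x) = 1 + x*(-1 - O) (S(O, x) = (-1 - O)*x + 1 = x*(-1 - O) + 1 = 1 + x*(-1 - O))
38502 - S(B(9, 7), -31 + 102) = 38502 - (1 - (-31 + 102)*(1 + 9)) = 38502 - (1 - 1*71*10) = 38502 - (1 - 710) = 38502 - 1*(-709) = 38502 + 709 = 39211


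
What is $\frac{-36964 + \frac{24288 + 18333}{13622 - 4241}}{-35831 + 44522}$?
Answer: $- \frac{115572221}{27176757} \approx -4.2526$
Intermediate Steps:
$\frac{-36964 + \frac{24288 + 18333}{13622 - 4241}}{-35831 + 44522} = \frac{-36964 + \frac{42621}{9381}}{8691} = \left(-36964 + 42621 \cdot \frac{1}{9381}\right) \frac{1}{8691} = \left(-36964 + \frac{14207}{3127}\right) \frac{1}{8691} = \left(- \frac{115572221}{3127}\right) \frac{1}{8691} = - \frac{115572221}{27176757}$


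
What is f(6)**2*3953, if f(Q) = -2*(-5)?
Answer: 395300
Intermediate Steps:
f(Q) = 10
f(6)**2*3953 = 10**2*3953 = 100*3953 = 395300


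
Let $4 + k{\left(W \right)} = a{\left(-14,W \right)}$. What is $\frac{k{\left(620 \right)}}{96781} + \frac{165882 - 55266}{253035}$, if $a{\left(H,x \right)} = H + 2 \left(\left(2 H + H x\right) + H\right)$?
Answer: $\frac{2095676642}{8162993445} \approx 0.25673$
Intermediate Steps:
$a{\left(H,x \right)} = 7 H + 2 H x$ ($a{\left(H,x \right)} = H + 2 \left(3 H + H x\right) = H + \left(6 H + 2 H x\right) = 7 H + 2 H x$)
$k{\left(W \right)} = -102 - 28 W$ ($k{\left(W \right)} = -4 - 14 \left(7 + 2 W\right) = -4 - \left(98 + 28 W\right) = -102 - 28 W$)
$\frac{k{\left(620 \right)}}{96781} + \frac{165882 - 55266}{253035} = \frac{-102 - 17360}{96781} + \frac{165882 - 55266}{253035} = \left(-102 - 17360\right) \frac{1}{96781} + \left(165882 - 55266\right) \frac{1}{253035} = \left(-17462\right) \frac{1}{96781} + 110616 \cdot \frac{1}{253035} = - \frac{17462}{96781} + \frac{36872}{84345} = \frac{2095676642}{8162993445}$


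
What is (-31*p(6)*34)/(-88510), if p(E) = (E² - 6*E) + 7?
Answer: 3689/44255 ≈ 0.083358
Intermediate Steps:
p(E) = 7 + E² - 6*E
(-31*p(6)*34)/(-88510) = (-31*(7 + 6² - 6*6)*34)/(-88510) = (-31*(7 + 36 - 36)*34)*(-1/88510) = (-31*7*34)*(-1/88510) = -217*34*(-1/88510) = -7378*(-1/88510) = 3689/44255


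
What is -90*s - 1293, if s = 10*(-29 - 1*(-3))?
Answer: 22107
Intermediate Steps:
s = -260 (s = 10*(-29 + 3) = 10*(-26) = -260)
-90*s - 1293 = -90*(-260) - 1293 = 23400 - 1293 = 22107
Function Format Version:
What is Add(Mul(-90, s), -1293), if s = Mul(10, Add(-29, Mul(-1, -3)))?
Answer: 22107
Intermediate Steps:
s = -260 (s = Mul(10, Add(-29, 3)) = Mul(10, -26) = -260)
Add(Mul(-90, s), -1293) = Add(Mul(-90, -260), -1293) = Add(23400, -1293) = 22107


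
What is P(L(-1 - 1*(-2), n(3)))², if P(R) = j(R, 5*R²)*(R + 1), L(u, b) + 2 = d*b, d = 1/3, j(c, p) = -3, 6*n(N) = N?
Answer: 25/4 ≈ 6.2500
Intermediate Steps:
n(N) = N/6
d = ⅓ ≈ 0.33333
L(u, b) = -2 + b/3
P(R) = -3 - 3*R (P(R) = -3*(R + 1) = -3*(1 + R) = -3 - 3*R)
P(L(-1 - 1*(-2), n(3)))² = (-3 - 3*(-2 + ((⅙)*3)/3))² = (-3 - 3*(-2 + (⅓)*(½)))² = (-3 - 3*(-2 + ⅙))² = (-3 - 3*(-11/6))² = (-3 + 11/2)² = (5/2)² = 25/4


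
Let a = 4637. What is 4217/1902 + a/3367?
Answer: 23018213/6404034 ≈ 3.5943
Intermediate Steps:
4217/1902 + a/3367 = 4217/1902 + 4637/3367 = 23018213/6404034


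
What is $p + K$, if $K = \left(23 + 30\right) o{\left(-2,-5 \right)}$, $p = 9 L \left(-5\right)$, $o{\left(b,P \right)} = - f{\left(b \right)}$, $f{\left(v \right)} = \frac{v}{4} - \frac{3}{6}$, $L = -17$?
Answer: $818$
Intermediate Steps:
$f{\left(v \right)} = - \frac{1}{2} + \frac{v}{4}$ ($f{\left(v \right)} = v \frac{1}{4} - \frac{1}{2} = \frac{v}{4} - \frac{1}{2} = - \frac{1}{2} + \frac{v}{4}$)
$o{\left(b,P \right)} = \frac{1}{2} - \frac{b}{4}$ ($o{\left(b,P \right)} = - (- \frac{1}{2} + \frac{b}{4}) = \frac{1}{2} - \frac{b}{4}$)
$p = 765$ ($p = 9 \left(-17\right) \left(-5\right) = \left(-153\right) \left(-5\right) = 765$)
$K = 53$ ($K = \left(23 + 30\right) \left(\frac{1}{2} - - \frac{1}{2}\right) = 53 \left(\frac{1}{2} + \frac{1}{2}\right) = 53 \cdot 1 = 53$)
$p + K = 765 + 53 = 818$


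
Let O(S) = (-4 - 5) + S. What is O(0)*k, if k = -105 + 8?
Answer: 873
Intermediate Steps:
k = -97
O(S) = -9 + S
O(0)*k = (-9 + 0)*(-97) = -9*(-97) = 873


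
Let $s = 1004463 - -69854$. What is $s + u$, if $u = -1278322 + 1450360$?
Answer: $1246355$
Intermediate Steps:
$u = 172038$
$s = 1074317$ ($s = 1004463 + 69854 = 1074317$)
$s + u = 1074317 + 172038 = 1246355$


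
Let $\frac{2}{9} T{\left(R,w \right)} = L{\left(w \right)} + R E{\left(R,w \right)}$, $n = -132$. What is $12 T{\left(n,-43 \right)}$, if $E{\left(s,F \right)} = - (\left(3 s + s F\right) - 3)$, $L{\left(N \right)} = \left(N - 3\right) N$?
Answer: $37721268$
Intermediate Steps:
$L{\left(N \right)} = N \left(-3 + N\right)$ ($L{\left(N \right)} = \left(-3 + N\right) N = N \left(-3 + N\right)$)
$E{\left(s,F \right)} = 3 - 3 s - F s$ ($E{\left(s,F \right)} = - (\left(3 s + F s\right) - 3) = - (-3 + 3 s + F s) = 3 - 3 s - F s$)
$T{\left(R,w \right)} = \frac{9 R \left(3 - 3 R - R w\right)}{2} + \frac{9 w \left(-3 + w\right)}{2}$ ($T{\left(R,w \right)} = \frac{9 \left(w \left(-3 + w\right) + R \left(3 - 3 R - w R\right)\right)}{2} = \frac{9 \left(w \left(-3 + w\right) + R \left(3 - 3 R - R w\right)\right)}{2} = \frac{9 \left(R \left(3 - 3 R - R w\right) + w \left(-3 + w\right)\right)}{2} = \frac{9 R \left(3 - 3 R - R w\right)}{2} + \frac{9 w \left(-3 + w\right)}{2}$)
$12 T{\left(n,-43 \right)} = 12 \left(\left(- \frac{9}{2}\right) \left(-132\right) \left(-3 + 3 \left(-132\right) - -5676\right) + \frac{9}{2} \left(-43\right) \left(-3 - 43\right)\right) = 12 \left(\left(- \frac{9}{2}\right) \left(-132\right) \left(-3 - 396 + 5676\right) + \frac{9}{2} \left(-43\right) \left(-46\right)\right) = 12 \left(\left(- \frac{9}{2}\right) \left(-132\right) 5277 + 8901\right) = 12 \left(3134538 + 8901\right) = 12 \cdot 3143439 = 37721268$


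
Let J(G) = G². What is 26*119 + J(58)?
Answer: 6458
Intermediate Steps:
26*119 + J(58) = 26*119 + 58² = 3094 + 3364 = 6458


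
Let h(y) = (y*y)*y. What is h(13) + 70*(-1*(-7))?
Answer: 2687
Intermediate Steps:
h(y) = y³ (h(y) = y²*y = y³)
h(13) + 70*(-1*(-7)) = 13³ + 70*(-1*(-7)) = 2197 + 70*7 = 2197 + 490 = 2687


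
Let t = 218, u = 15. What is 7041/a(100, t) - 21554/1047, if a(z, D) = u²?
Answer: 280253/26175 ≈ 10.707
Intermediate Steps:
a(z, D) = 225 (a(z, D) = 15² = 225)
7041/a(100, t) - 21554/1047 = 7041/225 - 21554/1047 = 7041*(1/225) - 21554*1/1047 = 2347/75 - 21554/1047 = 280253/26175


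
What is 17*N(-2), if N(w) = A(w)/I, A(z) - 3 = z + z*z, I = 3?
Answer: 85/3 ≈ 28.333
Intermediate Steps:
A(z) = 3 + z + z² (A(z) = 3 + (z + z*z) = 3 + (z + z²) = 3 + z + z²)
N(w) = 1 + w/3 + w²/3 (N(w) = (3 + w + w²)/3 = (3 + w + w²)*(⅓) = 1 + w/3 + w²/3)
17*N(-2) = 17*(1 + (⅓)*(-2) + (⅓)*(-2)²) = 17*(1 - ⅔ + (⅓)*4) = 17*(1 - ⅔ + 4/3) = 17*(5/3) = 85/3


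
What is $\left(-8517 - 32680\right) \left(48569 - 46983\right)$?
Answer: $-65338442$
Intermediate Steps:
$\left(-8517 - 32680\right) \left(48569 - 46983\right) = \left(-41197\right) 1586 = -65338442$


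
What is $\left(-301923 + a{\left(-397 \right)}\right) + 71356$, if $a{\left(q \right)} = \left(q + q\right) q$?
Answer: $84651$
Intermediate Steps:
$a{\left(q \right)} = 2 q^{2}$ ($a{\left(q \right)} = 2 q q = 2 q^{2}$)
$\left(-301923 + a{\left(-397 \right)}\right) + 71356 = \left(-301923 + 2 \left(-397\right)^{2}\right) + 71356 = \left(-301923 + 2 \cdot 157609\right) + 71356 = \left(-301923 + 315218\right) + 71356 = 13295 + 71356 = 84651$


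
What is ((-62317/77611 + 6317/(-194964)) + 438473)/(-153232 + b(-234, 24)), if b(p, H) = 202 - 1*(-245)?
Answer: -6634676228936617/2311843463146140 ≈ -2.8699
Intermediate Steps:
b(p, H) = 447 (b(p, H) = 202 + 245 = 447)
((-62317/77611 + 6317/(-194964)) + 438473)/(-153232 + b(-234, 24)) = ((-62317/77611 + 6317/(-194964)) + 438473)/(-153232 + 447) = ((-62317*1/77611 + 6317*(-1/194964)) + 438473)/(-152785) = ((-62317/77611 - 6317/194964) + 438473)*(-1/152785) = (-12639840275/15131351004 + 438473)*(-1/152785) = (6634676228936617/15131351004)*(-1/152785) = -6634676228936617/2311843463146140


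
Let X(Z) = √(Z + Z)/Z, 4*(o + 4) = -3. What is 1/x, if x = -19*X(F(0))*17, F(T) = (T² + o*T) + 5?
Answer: -√10/646 ≈ -0.0048952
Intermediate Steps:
o = -19/4 (o = -4 + (¼)*(-3) = -4 - ¾ = -19/4 ≈ -4.7500)
F(T) = 5 + T² - 19*T/4 (F(T) = (T² - 19*T/4) + 5 = 5 + T² - 19*T/4)
X(Z) = √2/√Z (X(Z) = √(2*Z)/Z = (√2*√Z)/Z = √2/√Z)
x = -323*√10/5 (x = -19*√2/√(5 + 0² - 19/4*0)*17 = -19*√2/√(5 + 0 + 0)*17 = -19*√2/√5*17 = -19*√2*√5/5*17 = -19*√10/5*17 = -323*√10/5 ≈ -204.28)
1/x = 1/(-323*√10/5) = -√10/646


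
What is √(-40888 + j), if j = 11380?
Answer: 2*I*√7377 ≈ 171.78*I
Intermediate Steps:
√(-40888 + j) = √(-40888 + 11380) = √(-29508) = 2*I*√7377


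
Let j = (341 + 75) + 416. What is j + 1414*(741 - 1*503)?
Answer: 337364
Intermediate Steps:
j = 832 (j = 416 + 416 = 832)
j + 1414*(741 - 1*503) = 832 + 1414*(741 - 1*503) = 832 + 1414*(741 - 503) = 832 + 1414*238 = 832 + 336532 = 337364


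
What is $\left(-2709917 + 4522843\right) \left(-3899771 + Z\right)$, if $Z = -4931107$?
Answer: $-16009728329028$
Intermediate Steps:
$\left(-2709917 + 4522843\right) \left(-3899771 + Z\right) = \left(-2709917 + 4522843\right) \left(-3899771 - 4931107\right) = 1812926 \left(-8830878\right) = -16009728329028$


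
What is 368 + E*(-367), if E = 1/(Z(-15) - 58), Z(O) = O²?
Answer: 61089/167 ≈ 365.80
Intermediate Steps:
E = 1/167 (E = 1/((-15)² - 58) = 1/(225 - 58) = 1/167 ≈ 0.0059880)
368 + E*(-367) = 368 + (1/167)*(-367) = 368 - 367/167 = 61089/167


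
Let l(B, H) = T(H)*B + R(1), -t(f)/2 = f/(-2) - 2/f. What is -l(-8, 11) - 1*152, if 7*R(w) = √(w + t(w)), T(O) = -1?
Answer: -160 - √6/7 ≈ -160.35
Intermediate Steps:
t(f) = f + 4/f (t(f) = -2*(f/(-2) - 2/f) = -2*(f*(-½) - 2/f) = -2*(-f/2 - 2/f) = -2*(-2/f - f/2) = f + 4/f)
R(w) = √(2*w + 4/w)/7 (R(w) = √(w + (w + 4/w))/7 = √(2*w + 4/w)/7)
l(B, H) = -B + √6/7 (l(B, H) = -B + √(2*1 + 4/1)/7 = -B + √(2 + 4*1)/7 = -B + √(2 + 4)/7 = -B + √6/7)
-l(-8, 11) - 1*152 = -(-1*(-8) + √6/7) - 1*152 = -(8 + √6/7) - 152 = (-8 - √6/7) - 152 = -160 - √6/7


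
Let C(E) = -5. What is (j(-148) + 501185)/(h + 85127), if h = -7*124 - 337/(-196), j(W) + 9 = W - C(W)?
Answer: 98202468/16515101 ≈ 5.9462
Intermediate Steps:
j(W) = -4 + W (j(W) = -9 + (W - 1*(-5)) = -9 + (W + 5) = -9 + (5 + W) = -4 + W)
h = -169791/196 (h = -868 - 337*(-1/196) = -868 + 337/196 = -169791/196 ≈ -866.28)
(j(-148) + 501185)/(h + 85127) = ((-4 - 148) + 501185)/(-169791/196 + 85127) = (-152 + 501185)/(16515101/196) = 501033*(196/16515101) = 98202468/16515101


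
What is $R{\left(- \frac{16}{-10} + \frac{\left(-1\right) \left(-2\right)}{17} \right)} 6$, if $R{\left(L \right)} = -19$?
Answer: $-114$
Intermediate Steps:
$R{\left(- \frac{16}{-10} + \frac{\left(-1\right) \left(-2\right)}{17} \right)} 6 = \left(-19\right) 6 = -114$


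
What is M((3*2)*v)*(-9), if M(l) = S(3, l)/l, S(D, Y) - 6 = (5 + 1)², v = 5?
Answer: -63/5 ≈ -12.600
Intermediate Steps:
S(D, Y) = 42 (S(D, Y) = 6 + (5 + 1)² = 6 + 6² = 6 + 36 = 42)
M(l) = 42/l
M((3*2)*v)*(-9) = (42/(((3*2)*5)))*(-9) = (42/((6*5)))*(-9) = (42/30)*(-9) = (42*(1/30))*(-9) = (7/5)*(-9) = -63/5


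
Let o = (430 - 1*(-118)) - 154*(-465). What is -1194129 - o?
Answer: -1266287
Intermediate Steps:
o = 72158 (o = (430 + 118) + 71610 = 548 + 71610 = 72158)
-1194129 - o = -1194129 - 1*72158 = -1194129 - 72158 = -1266287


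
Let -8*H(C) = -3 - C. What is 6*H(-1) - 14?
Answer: -25/2 ≈ -12.500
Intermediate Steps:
H(C) = 3/8 + C/8 (H(C) = -(-3 - C)/8 = 3/8 + C/8)
6*H(-1) - 14 = 6*(3/8 + (⅛)*(-1)) - 14 = 6*(3/8 - ⅛) - 14 = 6*(¼) - 14 = 3/2 - 14 = -25/2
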